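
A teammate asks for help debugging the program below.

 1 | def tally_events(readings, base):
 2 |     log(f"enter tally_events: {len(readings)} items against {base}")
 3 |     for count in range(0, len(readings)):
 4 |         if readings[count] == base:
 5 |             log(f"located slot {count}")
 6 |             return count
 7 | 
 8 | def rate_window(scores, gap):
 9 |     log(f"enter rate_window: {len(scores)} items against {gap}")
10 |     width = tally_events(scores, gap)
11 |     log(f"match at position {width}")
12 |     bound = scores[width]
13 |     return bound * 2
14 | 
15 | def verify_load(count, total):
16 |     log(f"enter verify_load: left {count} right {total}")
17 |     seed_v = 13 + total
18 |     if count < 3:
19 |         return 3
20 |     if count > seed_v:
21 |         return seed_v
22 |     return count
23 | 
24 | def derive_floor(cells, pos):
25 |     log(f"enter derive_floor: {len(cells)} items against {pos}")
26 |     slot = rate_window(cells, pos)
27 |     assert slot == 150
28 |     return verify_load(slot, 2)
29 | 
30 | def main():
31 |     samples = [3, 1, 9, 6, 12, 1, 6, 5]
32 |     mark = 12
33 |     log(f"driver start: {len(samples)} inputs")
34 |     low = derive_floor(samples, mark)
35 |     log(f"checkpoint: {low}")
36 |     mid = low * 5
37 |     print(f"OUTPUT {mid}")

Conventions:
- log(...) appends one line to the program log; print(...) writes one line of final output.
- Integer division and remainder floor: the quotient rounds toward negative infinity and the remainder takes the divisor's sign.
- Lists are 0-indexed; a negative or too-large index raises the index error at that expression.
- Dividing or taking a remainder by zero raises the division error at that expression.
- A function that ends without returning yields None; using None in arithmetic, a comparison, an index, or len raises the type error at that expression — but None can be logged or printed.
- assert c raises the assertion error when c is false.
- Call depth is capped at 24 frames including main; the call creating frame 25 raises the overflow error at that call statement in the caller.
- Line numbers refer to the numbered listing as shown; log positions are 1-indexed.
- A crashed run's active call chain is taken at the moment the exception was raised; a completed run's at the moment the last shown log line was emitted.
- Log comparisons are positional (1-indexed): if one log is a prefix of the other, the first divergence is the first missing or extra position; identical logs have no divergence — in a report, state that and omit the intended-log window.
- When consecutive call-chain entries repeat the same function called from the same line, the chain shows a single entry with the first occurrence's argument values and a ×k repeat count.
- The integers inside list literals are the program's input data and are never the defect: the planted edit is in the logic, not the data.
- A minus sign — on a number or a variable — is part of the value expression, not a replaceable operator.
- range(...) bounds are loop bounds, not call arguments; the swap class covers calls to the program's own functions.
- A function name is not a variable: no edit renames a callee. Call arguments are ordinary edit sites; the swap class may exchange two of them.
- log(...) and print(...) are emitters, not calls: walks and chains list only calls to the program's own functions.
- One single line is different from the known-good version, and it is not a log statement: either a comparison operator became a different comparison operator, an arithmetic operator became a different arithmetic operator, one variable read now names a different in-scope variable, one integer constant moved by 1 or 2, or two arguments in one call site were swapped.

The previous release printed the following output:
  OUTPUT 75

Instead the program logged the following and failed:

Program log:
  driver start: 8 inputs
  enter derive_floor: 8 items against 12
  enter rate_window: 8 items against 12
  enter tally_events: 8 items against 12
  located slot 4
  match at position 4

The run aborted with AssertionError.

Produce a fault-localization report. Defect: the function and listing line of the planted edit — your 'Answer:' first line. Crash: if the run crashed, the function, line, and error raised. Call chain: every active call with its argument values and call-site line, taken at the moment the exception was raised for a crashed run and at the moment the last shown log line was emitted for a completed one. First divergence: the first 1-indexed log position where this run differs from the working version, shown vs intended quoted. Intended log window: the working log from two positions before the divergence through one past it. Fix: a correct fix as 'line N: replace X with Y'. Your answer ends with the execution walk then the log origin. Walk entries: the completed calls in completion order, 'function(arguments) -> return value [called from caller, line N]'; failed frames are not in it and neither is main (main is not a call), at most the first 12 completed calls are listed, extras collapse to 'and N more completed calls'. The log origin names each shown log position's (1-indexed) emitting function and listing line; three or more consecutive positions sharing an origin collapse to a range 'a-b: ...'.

Answer: the defect is in derive_floor at line 27.
Key fact: The log ends early — 6 lines, where the working version next logs 'enter verify_load: left 24 right 2'.
Crash: derive_floor, line 27, AssertionError.
Call chain: main -> derive_floor([3, 1, 9, 6, 12, 1, 6, 5], 12) (called at line 34).
First divergence: position 7 — the faulty run's log ends after 6 lines; the working version continues with 'enter verify_load: left 24 right 2'.
Intended log window:
  5: located slot 4
  6: match at position 4
  7: enter verify_load: left 24 right 2
  8: checkpoint: 15
Execution walk:
  tally_events([3, 1, 9, 6, 12, 1, 6, 5], 12) -> 4  [called from rate_window, line 10]
  rate_window([3, 1, 9, 6, 12, 1, 6, 5], 12) -> 24  [called from derive_floor, line 26]
Log origin:
  1: from main, line 33
  2: from derive_floor, line 25
  3: from rate_window, line 9
  4: from tally_events, line 2
  5: from tally_events, line 5
  6: from rate_window, line 11
A correct fix: line 27: replace `==` with `<=`.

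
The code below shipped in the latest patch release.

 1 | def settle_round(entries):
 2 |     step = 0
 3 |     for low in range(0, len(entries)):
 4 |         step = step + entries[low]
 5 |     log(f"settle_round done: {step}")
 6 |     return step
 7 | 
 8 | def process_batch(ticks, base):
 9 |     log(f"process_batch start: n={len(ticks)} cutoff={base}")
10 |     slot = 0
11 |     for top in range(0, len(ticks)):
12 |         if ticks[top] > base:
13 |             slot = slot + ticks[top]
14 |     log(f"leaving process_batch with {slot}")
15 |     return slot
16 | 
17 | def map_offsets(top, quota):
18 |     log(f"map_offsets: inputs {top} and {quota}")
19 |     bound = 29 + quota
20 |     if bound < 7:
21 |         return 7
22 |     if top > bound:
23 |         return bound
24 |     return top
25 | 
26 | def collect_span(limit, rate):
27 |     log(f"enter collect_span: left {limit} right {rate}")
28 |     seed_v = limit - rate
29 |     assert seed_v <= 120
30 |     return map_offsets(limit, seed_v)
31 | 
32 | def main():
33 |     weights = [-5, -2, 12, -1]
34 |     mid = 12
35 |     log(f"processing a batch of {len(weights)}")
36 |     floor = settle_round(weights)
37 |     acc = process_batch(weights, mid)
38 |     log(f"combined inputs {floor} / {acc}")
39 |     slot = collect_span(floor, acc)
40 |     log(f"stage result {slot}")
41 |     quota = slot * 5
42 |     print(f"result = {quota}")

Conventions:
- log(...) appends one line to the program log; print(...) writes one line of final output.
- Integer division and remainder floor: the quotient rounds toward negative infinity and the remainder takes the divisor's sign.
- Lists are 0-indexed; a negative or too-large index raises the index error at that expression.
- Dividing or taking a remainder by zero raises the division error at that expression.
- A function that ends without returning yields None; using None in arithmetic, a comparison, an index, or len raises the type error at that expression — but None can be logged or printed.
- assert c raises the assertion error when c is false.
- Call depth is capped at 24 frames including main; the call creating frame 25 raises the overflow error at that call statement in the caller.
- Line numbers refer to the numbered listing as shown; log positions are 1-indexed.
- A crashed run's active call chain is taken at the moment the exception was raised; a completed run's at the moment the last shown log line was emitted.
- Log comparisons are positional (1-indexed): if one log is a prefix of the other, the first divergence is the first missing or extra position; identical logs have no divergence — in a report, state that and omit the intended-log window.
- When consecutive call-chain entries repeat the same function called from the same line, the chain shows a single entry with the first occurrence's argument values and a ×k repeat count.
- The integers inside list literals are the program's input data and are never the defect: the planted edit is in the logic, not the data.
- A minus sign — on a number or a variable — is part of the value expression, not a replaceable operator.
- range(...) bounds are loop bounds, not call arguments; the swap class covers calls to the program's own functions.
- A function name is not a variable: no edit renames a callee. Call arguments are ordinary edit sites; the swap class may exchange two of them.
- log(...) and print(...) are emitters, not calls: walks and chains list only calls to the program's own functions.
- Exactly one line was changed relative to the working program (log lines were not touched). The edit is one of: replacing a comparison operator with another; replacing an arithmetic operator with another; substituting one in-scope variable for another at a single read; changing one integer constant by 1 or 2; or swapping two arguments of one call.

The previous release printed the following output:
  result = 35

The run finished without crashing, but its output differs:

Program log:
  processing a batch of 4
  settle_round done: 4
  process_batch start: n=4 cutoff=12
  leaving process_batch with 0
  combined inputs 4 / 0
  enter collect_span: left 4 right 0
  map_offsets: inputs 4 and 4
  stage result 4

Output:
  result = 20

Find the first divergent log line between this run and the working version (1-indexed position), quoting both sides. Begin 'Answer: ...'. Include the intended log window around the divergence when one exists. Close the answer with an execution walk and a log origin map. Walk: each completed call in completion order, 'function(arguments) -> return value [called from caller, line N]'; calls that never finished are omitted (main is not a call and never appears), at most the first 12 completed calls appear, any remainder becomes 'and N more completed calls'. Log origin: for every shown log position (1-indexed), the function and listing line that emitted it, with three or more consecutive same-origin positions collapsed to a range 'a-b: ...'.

Answer: position 8 — shown 'stage result 4', intended 'stage result 7'.
Intended log window:
  6: enter collect_span: left 4 right 0
  7: map_offsets: inputs 4 and 4
  8: stage result 7
Execution walk:
  settle_round([-5, -2, 12, -1]) -> 4  [called from main, line 36]
  process_batch([-5, -2, 12, -1], 12) -> 0  [called from main, line 37]
  map_offsets(4, 4) -> 4  [called from collect_span, line 30]
  collect_span(4, 0) -> 4  [called from main, line 39]
Origin of each log line:
  1: emitted by main (line 35)
  2: emitted by settle_round (line 5)
  3: emitted by process_batch (line 9)
  4: emitted by process_batch (line 14)
  5: emitted by main (line 38)
  6: emitted by collect_span (line 27)
  7: emitted by map_offsets (line 18)
  8: emitted by main (line 40)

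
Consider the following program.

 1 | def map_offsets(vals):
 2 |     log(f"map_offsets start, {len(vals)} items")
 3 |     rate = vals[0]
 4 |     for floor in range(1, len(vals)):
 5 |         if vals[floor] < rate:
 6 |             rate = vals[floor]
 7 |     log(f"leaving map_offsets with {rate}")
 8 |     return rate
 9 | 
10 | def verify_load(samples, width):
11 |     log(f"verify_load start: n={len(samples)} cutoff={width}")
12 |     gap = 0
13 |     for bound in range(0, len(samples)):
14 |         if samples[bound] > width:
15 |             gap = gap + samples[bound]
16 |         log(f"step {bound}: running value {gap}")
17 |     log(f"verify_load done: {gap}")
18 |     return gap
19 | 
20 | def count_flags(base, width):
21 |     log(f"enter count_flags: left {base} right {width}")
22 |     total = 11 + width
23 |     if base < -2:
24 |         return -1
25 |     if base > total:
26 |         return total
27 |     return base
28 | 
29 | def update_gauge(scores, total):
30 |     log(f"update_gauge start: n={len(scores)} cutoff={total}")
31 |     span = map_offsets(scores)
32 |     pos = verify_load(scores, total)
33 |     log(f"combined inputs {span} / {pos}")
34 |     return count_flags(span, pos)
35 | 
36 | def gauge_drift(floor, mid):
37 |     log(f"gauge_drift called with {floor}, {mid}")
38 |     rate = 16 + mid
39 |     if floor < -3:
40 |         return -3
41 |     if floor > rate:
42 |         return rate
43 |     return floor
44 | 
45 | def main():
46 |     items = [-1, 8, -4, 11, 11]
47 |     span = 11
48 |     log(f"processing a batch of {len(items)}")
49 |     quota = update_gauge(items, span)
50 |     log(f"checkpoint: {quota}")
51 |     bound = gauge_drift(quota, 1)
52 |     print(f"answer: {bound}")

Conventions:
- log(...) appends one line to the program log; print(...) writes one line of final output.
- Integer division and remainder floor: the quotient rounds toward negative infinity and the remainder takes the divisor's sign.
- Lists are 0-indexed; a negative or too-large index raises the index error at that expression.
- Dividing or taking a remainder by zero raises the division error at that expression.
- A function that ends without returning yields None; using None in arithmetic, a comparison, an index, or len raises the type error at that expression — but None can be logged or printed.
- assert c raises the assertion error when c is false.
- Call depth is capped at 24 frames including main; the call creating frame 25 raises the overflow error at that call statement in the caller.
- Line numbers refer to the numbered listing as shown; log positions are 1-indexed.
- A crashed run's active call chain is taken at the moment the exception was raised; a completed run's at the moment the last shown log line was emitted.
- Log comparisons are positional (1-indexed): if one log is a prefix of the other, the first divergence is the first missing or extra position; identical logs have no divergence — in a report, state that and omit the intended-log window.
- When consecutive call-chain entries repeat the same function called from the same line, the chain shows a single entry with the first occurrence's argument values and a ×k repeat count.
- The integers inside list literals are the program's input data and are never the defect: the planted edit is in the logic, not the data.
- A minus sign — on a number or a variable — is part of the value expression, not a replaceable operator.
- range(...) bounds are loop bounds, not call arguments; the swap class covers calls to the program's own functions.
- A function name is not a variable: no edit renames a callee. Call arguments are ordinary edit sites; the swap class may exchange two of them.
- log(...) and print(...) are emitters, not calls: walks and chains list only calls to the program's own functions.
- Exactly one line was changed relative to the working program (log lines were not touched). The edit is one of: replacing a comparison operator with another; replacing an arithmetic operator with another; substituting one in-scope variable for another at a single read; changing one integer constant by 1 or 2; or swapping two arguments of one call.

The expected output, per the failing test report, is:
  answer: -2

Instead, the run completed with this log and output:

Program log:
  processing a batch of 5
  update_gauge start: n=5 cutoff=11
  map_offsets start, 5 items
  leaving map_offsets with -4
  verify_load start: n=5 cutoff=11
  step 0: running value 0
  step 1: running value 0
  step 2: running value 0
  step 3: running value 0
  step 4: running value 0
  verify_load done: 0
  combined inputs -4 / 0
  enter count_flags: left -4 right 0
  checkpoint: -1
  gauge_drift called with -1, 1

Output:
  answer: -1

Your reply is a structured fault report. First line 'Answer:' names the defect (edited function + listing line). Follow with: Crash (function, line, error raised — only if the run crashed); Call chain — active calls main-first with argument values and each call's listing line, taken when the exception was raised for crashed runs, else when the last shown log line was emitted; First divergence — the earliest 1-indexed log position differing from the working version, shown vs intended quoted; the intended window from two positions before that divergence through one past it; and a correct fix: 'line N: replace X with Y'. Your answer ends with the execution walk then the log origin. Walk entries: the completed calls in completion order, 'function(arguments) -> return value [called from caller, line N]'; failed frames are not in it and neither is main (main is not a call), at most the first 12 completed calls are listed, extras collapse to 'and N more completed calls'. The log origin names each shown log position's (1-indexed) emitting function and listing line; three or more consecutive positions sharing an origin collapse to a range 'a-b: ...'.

Answer: the defect is in count_flags at line 24.
Key fact: The earliest visible damage is log position 14 — 'checkpoint: -1' rather than the intended 'checkpoint: -2'.
Call chain: main -> gauge_drift(-1, 1) (called at line 51).
First divergence: at position 14 the run shows 'checkpoint: -1' where the working version logs 'checkpoint: -2'.
Intended log window:
  12: combined inputs -4 / 0
  13: enter count_flags: left -4 right 0
  14: checkpoint: -2
  15: gauge_drift called with -2, 1
Execution walk:
  map_offsets([-1, 8, -4, 11, 11]) -> -4  [called from update_gauge, line 31]
  verify_load([-1, 8, -4, 11, 11], 11) -> 0  [called from update_gauge, line 32]
  count_flags(-4, 0) -> -1  [called from update_gauge, line 34]
  update_gauge([-1, 8, -4, 11, 11], 11) -> -1  [called from main, line 49]
  gauge_drift(-1, 1) -> -1  [called from main, line 51]
Origin of each log line:
  1: logged in main at line 48
  2: logged in update_gauge at line 30
  3: logged in map_offsets at line 2
  4: logged in map_offsets at line 7
  5: logged in verify_load at line 11
  6-10: logged in verify_load at line 16
  11: logged in verify_load at line 17
  12: logged in update_gauge at line 33
  13: logged in count_flags at line 21
  14: logged in main at line 50
  15: logged in gauge_drift at line 37
A correct fix: line 24: replace `-1` with `-2`.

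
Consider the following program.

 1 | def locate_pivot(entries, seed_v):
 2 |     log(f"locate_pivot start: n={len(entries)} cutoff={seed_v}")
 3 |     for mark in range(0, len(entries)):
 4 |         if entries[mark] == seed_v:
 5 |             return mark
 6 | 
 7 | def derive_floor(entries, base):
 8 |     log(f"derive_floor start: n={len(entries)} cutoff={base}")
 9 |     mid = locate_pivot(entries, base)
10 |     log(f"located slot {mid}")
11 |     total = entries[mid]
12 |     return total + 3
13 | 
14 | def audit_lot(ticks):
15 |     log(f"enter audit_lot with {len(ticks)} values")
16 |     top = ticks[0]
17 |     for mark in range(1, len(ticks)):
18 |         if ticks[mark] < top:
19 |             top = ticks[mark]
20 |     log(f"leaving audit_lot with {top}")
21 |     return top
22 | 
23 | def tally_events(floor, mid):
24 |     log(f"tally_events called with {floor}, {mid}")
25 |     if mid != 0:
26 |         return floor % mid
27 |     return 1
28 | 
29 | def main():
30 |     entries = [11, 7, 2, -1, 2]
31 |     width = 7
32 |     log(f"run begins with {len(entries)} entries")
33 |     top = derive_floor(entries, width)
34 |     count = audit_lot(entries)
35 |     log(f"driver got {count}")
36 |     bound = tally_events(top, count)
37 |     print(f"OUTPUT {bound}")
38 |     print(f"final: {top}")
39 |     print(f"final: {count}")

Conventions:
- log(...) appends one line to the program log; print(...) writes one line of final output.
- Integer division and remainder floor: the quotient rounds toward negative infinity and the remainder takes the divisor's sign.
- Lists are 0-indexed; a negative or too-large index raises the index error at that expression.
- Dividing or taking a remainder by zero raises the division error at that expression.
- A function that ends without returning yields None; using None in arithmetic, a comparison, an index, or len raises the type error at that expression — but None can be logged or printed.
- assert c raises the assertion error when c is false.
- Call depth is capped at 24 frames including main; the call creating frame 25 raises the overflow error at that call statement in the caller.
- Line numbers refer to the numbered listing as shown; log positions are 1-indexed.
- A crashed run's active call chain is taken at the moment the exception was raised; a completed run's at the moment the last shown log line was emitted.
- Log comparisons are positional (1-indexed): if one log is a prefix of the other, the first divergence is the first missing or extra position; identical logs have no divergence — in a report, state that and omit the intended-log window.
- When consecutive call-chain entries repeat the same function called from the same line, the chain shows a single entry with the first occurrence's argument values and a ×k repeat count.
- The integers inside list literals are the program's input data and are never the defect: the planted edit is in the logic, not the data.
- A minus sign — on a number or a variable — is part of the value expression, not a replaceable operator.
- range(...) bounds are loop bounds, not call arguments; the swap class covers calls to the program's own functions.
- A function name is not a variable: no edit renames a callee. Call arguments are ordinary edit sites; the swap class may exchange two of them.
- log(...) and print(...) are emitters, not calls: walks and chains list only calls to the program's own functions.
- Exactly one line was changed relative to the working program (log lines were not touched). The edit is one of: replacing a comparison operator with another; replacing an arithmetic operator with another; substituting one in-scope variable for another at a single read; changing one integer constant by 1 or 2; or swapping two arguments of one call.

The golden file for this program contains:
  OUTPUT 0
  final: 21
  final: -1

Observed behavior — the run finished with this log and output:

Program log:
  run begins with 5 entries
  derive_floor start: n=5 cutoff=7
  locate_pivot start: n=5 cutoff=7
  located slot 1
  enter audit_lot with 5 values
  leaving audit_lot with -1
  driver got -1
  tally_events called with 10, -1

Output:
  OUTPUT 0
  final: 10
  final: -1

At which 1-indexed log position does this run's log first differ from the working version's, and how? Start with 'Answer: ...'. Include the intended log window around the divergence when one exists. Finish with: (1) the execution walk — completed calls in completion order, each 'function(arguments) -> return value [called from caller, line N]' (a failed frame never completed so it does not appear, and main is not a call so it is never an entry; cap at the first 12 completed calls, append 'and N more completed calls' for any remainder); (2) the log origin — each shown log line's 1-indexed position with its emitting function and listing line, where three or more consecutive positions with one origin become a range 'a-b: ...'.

Answer: at position 8 the run shows 'tally_events called with 10, -1' where the working version logs 'tally_events called with 21, -1'.
Intended log window:
  6: leaving audit_lot with -1
  7: driver got -1
  8: tally_events called with 21, -1
Execution walk:
  locate_pivot([11, 7, 2, -1, 2], 7) -> 1  [called from derive_floor, line 9]
  derive_floor([11, 7, 2, -1, 2], 7) -> 10  [called from main, line 33]
  audit_lot([11, 7, 2, -1, 2]) -> -1  [called from main, line 34]
  tally_events(10, -1) -> 0  [called from main, line 36]
Origin of each log line:
  1: logged in main at line 32
  2: logged in derive_floor at line 8
  3: logged in locate_pivot at line 2
  4: logged in derive_floor at line 10
  5: logged in audit_lot at line 15
  6: logged in audit_lot at line 20
  7: logged in main at line 35
  8: logged in tally_events at line 24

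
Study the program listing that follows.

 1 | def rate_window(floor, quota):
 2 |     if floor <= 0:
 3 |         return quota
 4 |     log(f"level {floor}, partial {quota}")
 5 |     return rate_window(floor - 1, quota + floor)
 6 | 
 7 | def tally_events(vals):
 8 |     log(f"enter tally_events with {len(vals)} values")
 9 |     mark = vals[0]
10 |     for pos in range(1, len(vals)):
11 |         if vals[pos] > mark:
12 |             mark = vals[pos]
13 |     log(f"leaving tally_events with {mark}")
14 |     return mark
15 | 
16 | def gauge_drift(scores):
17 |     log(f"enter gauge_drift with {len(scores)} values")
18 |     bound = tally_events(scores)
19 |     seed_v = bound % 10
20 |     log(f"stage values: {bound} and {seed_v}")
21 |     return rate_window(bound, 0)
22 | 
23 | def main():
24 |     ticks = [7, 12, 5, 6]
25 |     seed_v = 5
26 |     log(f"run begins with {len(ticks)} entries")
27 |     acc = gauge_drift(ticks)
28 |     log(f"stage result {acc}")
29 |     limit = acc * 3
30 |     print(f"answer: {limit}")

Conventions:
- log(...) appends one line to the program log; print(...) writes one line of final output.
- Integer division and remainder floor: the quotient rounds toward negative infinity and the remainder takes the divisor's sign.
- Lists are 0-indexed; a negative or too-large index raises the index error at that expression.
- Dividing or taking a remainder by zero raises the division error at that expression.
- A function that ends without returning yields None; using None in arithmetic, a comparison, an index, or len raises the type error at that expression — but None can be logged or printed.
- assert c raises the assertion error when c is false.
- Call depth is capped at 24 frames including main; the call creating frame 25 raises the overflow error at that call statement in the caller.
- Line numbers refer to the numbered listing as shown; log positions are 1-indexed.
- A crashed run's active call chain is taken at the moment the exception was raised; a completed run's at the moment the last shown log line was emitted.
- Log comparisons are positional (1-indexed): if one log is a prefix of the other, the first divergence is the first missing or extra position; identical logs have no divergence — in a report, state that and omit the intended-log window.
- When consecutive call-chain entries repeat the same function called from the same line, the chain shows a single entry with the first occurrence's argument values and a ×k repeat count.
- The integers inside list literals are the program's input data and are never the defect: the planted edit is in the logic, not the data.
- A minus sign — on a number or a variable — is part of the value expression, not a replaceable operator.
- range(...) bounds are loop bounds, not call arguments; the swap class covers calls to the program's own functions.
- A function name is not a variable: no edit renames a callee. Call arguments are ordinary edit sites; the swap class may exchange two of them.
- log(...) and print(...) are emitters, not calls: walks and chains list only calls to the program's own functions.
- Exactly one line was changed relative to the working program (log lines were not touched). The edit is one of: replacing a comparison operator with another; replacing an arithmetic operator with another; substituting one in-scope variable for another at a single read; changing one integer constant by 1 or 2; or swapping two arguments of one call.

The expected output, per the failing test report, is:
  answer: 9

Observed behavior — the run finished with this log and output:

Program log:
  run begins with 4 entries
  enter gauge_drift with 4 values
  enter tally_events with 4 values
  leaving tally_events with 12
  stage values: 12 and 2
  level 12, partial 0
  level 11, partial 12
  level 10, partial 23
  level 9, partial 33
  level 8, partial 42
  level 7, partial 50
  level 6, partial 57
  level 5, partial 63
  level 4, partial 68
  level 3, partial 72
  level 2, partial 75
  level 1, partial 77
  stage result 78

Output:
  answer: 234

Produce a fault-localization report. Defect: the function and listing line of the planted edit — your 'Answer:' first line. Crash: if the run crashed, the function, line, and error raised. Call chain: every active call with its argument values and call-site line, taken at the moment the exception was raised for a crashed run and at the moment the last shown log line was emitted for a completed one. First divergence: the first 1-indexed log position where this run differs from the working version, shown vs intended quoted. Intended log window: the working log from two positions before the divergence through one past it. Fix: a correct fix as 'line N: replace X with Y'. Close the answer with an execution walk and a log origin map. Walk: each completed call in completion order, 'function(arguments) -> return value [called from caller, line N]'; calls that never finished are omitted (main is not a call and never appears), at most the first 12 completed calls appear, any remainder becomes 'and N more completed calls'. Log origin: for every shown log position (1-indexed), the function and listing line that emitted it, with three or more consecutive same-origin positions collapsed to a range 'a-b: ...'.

Answer: the defect is in gauge_drift at line 21.
The tell: The log first diverges at position 6: the faulty run prints 'level 12, partial 0' where the working version prints 'level 2, partial 0'.
Call chain: main.
First divergence: position 6 — shown 'level 12, partial 0', intended 'level 2, partial 0'.
Intended log window:
  4: leaving tally_events with 12
  5: stage values: 12 and 2
  6: level 2, partial 0
  7: level 1, partial 2
Execution walk:
  tally_events([7, 12, 5, 6]) -> 12  [called from gauge_drift, line 18]
  rate_window(0, 78) -> 78  [called from rate_window, line 5]
  rate_window(1, 77) -> 78  [called from rate_window, line 5]
  rate_window(2, 75) -> 78  [called from rate_window, line 5]
  rate_window(3, 72) -> 78  [called from rate_window, line 5]
  rate_window(4, 68) -> 78  [called from rate_window, line 5]
  rate_window(5, 63) -> 78  [called from rate_window, line 5]
  rate_window(6, 57) -> 78  [called from rate_window, line 5]
  rate_window(7, 50) -> 78  [called from rate_window, line 5]
  rate_window(8, 42) -> 78  [called from rate_window, line 5]
  rate_window(9, 33) -> 78  [called from rate_window, line 5]
  rate_window(10, 23) -> 78  [called from rate_window, line 5]
  ... and 3 more completed calls
Log line origins:
  1 — main, line 26
  2 — gauge_drift, line 17
  3 — tally_events, line 8
  4 — tally_events, line 13
  5 — gauge_drift, line 20
  6-17 — rate_window, line 4
  18 — main, line 28
A correct fix: line 21: replace `bound` with `seed_v`.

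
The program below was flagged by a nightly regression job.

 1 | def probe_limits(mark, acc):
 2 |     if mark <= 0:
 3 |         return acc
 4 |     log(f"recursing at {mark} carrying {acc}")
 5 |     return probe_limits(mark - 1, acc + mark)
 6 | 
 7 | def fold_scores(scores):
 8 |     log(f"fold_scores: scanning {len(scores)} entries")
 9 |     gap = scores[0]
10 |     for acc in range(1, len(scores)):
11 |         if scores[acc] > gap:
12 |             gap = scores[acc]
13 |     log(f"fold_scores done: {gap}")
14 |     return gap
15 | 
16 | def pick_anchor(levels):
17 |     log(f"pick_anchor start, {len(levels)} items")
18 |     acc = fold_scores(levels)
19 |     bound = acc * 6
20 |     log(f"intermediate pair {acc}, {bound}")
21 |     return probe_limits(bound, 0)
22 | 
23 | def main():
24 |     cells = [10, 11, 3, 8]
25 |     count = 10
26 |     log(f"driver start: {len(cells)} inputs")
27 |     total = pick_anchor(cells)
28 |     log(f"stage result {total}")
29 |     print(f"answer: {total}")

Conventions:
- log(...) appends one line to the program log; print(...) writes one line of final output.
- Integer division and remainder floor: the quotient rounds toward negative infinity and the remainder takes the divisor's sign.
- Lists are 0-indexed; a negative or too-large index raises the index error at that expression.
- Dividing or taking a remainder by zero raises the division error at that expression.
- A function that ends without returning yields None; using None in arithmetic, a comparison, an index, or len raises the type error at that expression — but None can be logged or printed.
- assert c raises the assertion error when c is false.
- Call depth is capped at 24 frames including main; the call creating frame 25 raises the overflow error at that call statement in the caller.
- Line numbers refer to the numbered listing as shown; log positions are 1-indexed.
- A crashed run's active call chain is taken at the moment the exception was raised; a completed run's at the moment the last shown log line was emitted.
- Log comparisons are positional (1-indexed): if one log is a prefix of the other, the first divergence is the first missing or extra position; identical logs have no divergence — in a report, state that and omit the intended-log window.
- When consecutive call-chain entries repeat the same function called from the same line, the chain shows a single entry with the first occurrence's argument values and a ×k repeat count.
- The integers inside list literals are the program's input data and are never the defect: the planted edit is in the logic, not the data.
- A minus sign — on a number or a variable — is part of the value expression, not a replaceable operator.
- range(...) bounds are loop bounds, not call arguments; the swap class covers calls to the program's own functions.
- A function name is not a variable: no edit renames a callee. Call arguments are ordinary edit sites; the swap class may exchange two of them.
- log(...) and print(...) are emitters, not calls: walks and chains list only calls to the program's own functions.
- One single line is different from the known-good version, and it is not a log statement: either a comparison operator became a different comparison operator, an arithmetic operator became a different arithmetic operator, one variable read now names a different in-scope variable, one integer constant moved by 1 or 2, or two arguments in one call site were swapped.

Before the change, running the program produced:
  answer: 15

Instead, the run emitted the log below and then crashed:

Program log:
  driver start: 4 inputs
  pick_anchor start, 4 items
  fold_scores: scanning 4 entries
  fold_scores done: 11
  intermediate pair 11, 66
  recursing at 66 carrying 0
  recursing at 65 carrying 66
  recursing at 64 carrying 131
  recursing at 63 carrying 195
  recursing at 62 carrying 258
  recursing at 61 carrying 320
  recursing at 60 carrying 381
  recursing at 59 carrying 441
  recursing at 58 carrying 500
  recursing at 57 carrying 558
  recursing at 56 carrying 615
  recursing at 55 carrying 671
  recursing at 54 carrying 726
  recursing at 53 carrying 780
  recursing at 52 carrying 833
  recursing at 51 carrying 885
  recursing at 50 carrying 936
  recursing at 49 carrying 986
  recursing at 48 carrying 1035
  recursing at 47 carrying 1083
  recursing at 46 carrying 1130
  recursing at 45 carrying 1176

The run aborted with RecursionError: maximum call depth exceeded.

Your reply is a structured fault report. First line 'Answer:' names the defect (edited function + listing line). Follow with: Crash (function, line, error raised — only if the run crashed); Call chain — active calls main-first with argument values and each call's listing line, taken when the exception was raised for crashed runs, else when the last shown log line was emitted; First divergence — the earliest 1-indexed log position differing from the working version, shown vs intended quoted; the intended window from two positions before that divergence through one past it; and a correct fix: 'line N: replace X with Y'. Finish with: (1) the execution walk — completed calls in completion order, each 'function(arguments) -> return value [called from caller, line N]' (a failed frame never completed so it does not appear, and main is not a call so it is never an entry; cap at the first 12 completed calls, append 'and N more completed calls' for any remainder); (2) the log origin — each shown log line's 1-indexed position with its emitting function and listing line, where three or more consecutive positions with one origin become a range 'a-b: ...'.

Answer: the defect is in pick_anchor at line 19.
Core observation: The earliest visible damage is log position 5 — 'intermediate pair 11, 66' rather than the intended 'intermediate pair 11, 5'.
Crash: probe_limits, line 5, RecursionError.
Call chain: main -> pick_anchor([10, 11, 3, 8]) (called at line 27) -> probe_limits(66, 0) (called at line 21) -> probe_limits(65, 66) (called at line 5) ×21.
First divergence: at position 5 the run shows 'intermediate pair 11, 66' where the working version logs 'intermediate pair 11, 5'.
Intended log window:
  3: fold_scores: scanning 4 entries
  4: fold_scores done: 11
  5: intermediate pair 11, 5
  6: recursing at 5 carrying 0
Execution walk:
  fold_scores([10, 11, 3, 8]) -> 11  [called from pick_anchor, line 18]
Log origins:
  1 — main, line 26
  2 — pick_anchor, line 17
  3 — fold_scores, line 8
  4 — fold_scores, line 13
  5 — pick_anchor, line 20
  6-27 — probe_limits, line 4
A correct fix: line 19: replace `*` with `%`.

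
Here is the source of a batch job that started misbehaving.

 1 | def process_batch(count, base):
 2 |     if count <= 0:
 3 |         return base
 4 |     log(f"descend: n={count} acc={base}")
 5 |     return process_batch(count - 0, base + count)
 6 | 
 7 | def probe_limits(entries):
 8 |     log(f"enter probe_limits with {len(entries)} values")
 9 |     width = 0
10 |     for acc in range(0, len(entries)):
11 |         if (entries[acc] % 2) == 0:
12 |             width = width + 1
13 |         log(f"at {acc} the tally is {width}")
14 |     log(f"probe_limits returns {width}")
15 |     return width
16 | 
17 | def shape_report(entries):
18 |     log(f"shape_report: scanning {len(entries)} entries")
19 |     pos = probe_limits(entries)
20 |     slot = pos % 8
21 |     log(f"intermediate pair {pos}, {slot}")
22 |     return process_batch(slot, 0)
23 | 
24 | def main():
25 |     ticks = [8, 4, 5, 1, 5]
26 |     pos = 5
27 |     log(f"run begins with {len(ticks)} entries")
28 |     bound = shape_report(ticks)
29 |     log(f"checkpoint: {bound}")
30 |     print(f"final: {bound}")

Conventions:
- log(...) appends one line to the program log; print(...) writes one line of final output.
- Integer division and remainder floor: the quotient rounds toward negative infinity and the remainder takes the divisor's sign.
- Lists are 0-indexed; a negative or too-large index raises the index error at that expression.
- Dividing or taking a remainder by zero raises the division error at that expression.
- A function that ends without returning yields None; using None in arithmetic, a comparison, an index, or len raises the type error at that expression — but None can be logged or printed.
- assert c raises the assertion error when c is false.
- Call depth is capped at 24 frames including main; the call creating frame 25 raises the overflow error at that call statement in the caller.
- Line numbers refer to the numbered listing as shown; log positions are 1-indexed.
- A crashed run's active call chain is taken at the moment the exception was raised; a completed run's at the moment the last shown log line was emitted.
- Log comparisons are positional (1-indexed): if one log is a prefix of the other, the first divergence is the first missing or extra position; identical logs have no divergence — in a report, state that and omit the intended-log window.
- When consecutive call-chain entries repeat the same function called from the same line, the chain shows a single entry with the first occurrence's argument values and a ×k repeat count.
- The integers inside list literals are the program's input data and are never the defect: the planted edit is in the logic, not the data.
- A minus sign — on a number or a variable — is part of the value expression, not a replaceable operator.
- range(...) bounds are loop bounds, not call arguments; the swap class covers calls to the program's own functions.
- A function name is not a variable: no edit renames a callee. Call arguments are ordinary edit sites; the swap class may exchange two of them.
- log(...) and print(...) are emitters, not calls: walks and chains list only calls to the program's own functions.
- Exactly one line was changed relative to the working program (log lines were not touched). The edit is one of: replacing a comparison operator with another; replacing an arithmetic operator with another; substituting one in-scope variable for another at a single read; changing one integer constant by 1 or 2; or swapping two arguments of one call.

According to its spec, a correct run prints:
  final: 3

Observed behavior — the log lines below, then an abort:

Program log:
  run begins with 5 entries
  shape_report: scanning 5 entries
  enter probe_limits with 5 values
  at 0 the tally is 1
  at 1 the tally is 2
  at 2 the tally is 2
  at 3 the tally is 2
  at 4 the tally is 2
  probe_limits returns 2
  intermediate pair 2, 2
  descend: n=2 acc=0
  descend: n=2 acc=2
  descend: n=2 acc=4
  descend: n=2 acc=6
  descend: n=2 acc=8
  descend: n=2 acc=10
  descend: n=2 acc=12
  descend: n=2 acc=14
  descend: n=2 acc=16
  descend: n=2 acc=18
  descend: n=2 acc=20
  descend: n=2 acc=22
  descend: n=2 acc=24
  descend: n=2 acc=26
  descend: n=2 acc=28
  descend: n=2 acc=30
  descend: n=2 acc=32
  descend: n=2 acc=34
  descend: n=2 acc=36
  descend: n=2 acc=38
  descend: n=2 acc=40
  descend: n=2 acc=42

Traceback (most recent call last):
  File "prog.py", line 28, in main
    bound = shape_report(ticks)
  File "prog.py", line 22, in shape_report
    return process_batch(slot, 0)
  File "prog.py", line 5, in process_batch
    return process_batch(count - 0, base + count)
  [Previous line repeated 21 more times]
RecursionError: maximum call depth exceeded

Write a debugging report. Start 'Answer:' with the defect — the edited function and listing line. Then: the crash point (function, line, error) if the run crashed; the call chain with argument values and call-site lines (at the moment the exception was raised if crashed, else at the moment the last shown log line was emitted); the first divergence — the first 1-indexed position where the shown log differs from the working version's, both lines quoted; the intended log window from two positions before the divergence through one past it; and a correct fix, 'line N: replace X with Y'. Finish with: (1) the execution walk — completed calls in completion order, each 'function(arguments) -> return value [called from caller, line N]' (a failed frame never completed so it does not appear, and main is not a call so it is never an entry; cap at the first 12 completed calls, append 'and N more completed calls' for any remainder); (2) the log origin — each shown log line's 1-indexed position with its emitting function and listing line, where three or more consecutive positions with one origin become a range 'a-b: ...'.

Answer: the defect is in process_batch at line 5.
The tell: At log position 12 the runs split — shown 'descend: n=2 acc=2', but the working version logs 'descend: n=1 acc=2'.
Crash: process_batch, line 5, RecursionError.
Call chain: main -> shape_report([8, 4, 5, 1, 5]) (called at line 28) -> process_batch(2, 0) (called at line 22) -> process_batch(2, 2) (called at line 5) ×21.
First divergence: position 12 — shown 'descend: n=2 acc=2', intended 'descend: n=1 acc=2'.
Intended log window:
  10: intermediate pair 2, 2
  11: descend: n=2 acc=0
  12: descend: n=1 acc=2
  13: checkpoint: 3
Execution walk:
  probe_limits([8, 4, 5, 1, 5]) -> 2  [called from shape_report, line 19]
Origin of each log line:
  1: emitted by main (line 27)
  2: emitted by shape_report (line 18)
  3: emitted by probe_limits (line 8)
  4-8: emitted by probe_limits (line 13)
  9: emitted by probe_limits (line 14)
  10: emitted by shape_report (line 21)
  11-32: emitted by process_batch (line 4)
A correct fix: line 5: replace `0` with `1`.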